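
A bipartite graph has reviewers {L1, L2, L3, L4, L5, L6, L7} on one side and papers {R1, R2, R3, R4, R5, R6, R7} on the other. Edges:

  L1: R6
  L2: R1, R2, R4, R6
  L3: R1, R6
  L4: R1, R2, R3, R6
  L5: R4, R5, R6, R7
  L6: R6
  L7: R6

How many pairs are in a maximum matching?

Unit-capacity flow: source→left, listed edges, right→sink; max matching = max flow.
Augmenting path L1→R6 (+1); matched 1.
Augmenting path L2→R1 (+1); matched 2.
Augmenting path L4→R2 (+1); matched 3.
Augmenting path L5→R4 (+1); matched 4.
Augmenting path L3→R1→L2→R2→L4→R3 (+1); matched 5.
No augmenting path remains; maximum matching = 5.
König certificate: {L2, L3, L4, L5, R6} is a vertex cover of size 5 (every listed pair touches it), so no matching can be larger.

5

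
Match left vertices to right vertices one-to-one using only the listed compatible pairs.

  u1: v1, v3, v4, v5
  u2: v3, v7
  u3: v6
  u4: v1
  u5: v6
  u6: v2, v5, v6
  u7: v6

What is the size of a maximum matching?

Unit-capacity flow: source→left, listed edges, right→sink; max matching = max flow.
Augmenting path u1→v1 (+1); matched 1.
Augmenting path u2→v3 (+1); matched 2.
Augmenting path u3→v6 (+1); matched 3.
Augmenting path u6→v2 (+1); matched 4.
Augmenting path u4→v1→u1→v4 (+1); matched 5.
No augmenting path remains; maximum matching = 5.
König certificate: {u1, u2, u4, u6, v6} is a vertex cover of size 5 (every listed pair touches it), so no matching can be larger.

5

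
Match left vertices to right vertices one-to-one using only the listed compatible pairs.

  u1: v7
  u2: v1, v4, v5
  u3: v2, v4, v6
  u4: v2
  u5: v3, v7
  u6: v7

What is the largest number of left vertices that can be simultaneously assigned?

Unit-capacity flow: source→left, listed edges, right→sink; max matching = max flow.
Augmenting path u1→v7 (+1); matched 1.
Augmenting path u2→v1 (+1); matched 2.
Augmenting path u3→v2 (+1); matched 3.
Augmenting path u5→v3 (+1); matched 4.
Augmenting path u4→v2→u3→v4 (+1); matched 5.
No augmenting path remains; maximum matching = 5.
König certificate: {u2, u3, u4, u5, v7} is a vertex cover of size 5 (every listed pair touches it), so no matching can be larger.

5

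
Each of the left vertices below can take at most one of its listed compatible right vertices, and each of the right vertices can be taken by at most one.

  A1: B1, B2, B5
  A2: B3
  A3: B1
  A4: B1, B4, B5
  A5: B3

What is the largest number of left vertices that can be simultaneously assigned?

Unit-capacity flow: source→left, listed edges, right→sink; max matching = max flow.
Augmenting path A1→B1 (+1); matched 1.
Augmenting path A2→B3 (+1); matched 2.
Augmenting path A4→B4 (+1); matched 3.
Augmenting path A3→B1→A1→B2 (+1); matched 4.
No augmenting path remains; maximum matching = 4.
König certificate: {A1, A3, A4, B3} is a vertex cover of size 4 (every listed pair touches it), so no matching can be larger.

4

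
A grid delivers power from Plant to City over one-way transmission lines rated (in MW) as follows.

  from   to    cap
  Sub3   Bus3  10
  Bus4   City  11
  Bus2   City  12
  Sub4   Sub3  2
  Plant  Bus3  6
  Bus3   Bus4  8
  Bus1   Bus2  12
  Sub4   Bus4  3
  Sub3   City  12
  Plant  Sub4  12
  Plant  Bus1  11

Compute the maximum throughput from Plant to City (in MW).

22

Augment Plant→Bus3→Bus4→City: bottleneck 6, flow now 6.
Augment Plant→Sub4→Sub3→City: bottleneck 2, flow now 8.
Augment Plant→Sub4→Bus4→City: bottleneck 3, flow now 11.
Augment Plant→Bus1→Bus2→City: bottleneck 11, flow now 22.
No augmenting path remains; maximum flow = 22.
In the residual graph, reachable from Plant: {Plant, Sub4}.
Min-cut edges: Plant→Bus3 (6), Plant→Bus1 (11), Sub4→Sub3 (2), Sub4→Bus4 (3); capacity 6 + 11 + 2 + 3 = 22.
This cut is saturated, so no flow can exceed 22.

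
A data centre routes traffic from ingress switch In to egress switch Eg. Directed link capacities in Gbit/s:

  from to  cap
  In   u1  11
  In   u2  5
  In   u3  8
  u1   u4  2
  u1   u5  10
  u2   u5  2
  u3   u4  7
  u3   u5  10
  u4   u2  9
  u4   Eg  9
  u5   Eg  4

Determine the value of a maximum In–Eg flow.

Augment In→u1→u4→Eg: bottleneck 2, flow now 2.
Augment In→u1→u5→Eg: bottleneck 4, flow now 6.
Augment In→u3→u4→Eg: bottleneck 7, flow now 13.
No augmenting path remains; maximum flow = 13.
In the residual graph, reachable from In: {In, u1, u2, u3, u5}.
Min-cut edges: u1→u4 (2), u3→u4 (7), u5→Eg (4); capacity 2 + 7 + 4 = 13.
This cut is saturated, so no flow can exceed 13.

13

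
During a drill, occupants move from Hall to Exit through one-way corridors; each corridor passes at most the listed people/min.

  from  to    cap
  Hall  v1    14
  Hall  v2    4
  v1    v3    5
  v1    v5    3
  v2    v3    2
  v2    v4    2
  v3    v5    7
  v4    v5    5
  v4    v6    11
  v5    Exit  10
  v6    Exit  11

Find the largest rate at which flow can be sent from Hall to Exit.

12

Augment Hall→v1→v5→Exit: bottleneck 3, flow now 3.
Augment Hall→v1→v3→v5→Exit: bottleneck 5, flow now 8.
Augment Hall→v2→v3→v5→Exit: bottleneck 2, flow now 10.
Augment Hall→v2→v4→v6→Exit: bottleneck 2, flow now 12.
No augmenting path remains; maximum flow = 12.
In the residual graph, reachable from Hall: {Hall, v1}.
Min-cut edges: Hall→v2 (4), v1→v3 (5), v1→v5 (3); capacity 4 + 5 + 3 = 12.
This cut is saturated, so no flow can exceed 12.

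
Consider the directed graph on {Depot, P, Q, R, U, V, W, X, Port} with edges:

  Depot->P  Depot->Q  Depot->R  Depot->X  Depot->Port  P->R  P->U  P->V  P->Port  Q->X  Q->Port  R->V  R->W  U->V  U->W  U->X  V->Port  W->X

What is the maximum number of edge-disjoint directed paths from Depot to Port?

4

Assign every edge capacity 1; by Menger, the answer equals the max flow.
Path Depot→Port (+1); total 1.
Path Depot→P→Port (+1); total 2.
Path Depot→Q→Port (+1); total 3.
Path Depot→R→V→Port (+1); total 4.
No residual Depot→Port path; max flow = 4.
Certifying cut of size 4: {Depot→P, Depot→Port, Depot→Q, Depot→R}.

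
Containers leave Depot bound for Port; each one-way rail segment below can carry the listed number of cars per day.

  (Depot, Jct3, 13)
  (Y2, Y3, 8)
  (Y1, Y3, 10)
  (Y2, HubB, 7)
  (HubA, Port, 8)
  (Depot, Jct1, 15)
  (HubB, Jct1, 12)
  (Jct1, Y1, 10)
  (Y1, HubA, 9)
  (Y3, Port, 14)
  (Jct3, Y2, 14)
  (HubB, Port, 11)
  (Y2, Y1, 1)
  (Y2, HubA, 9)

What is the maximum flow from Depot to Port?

23

Augment Depot→Jct1→Y1→HubA→Port: bottleneck 8, flow now 8.
Augment Depot→Jct1→Y1→Y3→Port: bottleneck 2, flow now 10.
Augment Depot→Jct3→Y2→Y3→Port: bottleneck 8, flow now 18.
Augment Depot→Jct3→Y2→HubB→Port: bottleneck 5, flow now 23.
No augmenting path remains; maximum flow = 23.
In the residual graph, reachable from Depot: {Depot, Jct1}.
Min-cut edges: Depot→Jct3 (13), Jct1→Y1 (10); capacity 13 + 10 = 23.
This cut is saturated, so no flow can exceed 23.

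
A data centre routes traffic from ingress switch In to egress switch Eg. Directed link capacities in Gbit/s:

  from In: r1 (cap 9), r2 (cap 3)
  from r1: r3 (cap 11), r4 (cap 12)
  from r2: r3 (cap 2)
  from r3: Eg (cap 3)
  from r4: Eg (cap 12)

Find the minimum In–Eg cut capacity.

11

Augment In→r1→r3→Eg: bottleneck 3, flow now 3.
Augment In→r1→r4→Eg: bottleneck 6, flow now 9.
Augment In→r2→r3→r1→r4→Eg: bottleneck 2, flow now 11. (uses reverse residual edge)
No augmenting path remains; maximum flow = 11.
By max-flow min-cut, the minimum cut capacity equals the max flow.
In the residual graph, reachable from In: {In, r2}.
Min-cut edges: In→r1 (9), r2→r3 (2); capacity 9 + 2 = 11.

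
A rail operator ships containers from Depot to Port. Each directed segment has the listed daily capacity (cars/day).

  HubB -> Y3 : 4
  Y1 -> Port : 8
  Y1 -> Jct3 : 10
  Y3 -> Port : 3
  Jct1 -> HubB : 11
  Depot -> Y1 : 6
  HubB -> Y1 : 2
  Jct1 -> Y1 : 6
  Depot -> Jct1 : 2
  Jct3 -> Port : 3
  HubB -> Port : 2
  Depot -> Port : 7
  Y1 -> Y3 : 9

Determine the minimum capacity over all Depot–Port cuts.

15

Augment Depot→Port: bottleneck 7, flow now 7.
Augment Depot→Y1→Port: bottleneck 6, flow now 13.
Augment Depot→Jct1→HubB→Port: bottleneck 2, flow now 15.
No augmenting path remains; maximum flow = 15.
By max-flow min-cut, the minimum cut capacity equals the max flow.
In the residual graph, reachable from Depot: {Depot}.
Min-cut edges: Depot→Jct1 (2), Depot→Y1 (6), Depot→Port (7); capacity 2 + 6 + 7 = 15.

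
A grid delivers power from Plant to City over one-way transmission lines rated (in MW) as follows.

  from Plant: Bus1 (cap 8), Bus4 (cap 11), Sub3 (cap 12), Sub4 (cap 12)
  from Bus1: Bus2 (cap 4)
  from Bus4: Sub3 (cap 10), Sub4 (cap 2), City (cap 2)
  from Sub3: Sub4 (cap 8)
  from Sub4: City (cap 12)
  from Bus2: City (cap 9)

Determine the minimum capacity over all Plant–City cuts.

Augment Plant→Bus4→City: bottleneck 2, flow now 2.
Augment Plant→Sub4→City: bottleneck 12, flow now 14.
Augment Plant→Bus1→Bus2→City: bottleneck 4, flow now 18.
No augmenting path remains; maximum flow = 18.
By max-flow min-cut, the minimum cut capacity equals the max flow.
In the residual graph, reachable from Plant: {Plant, Bus1, Bus4, Sub3, Sub4}.
Min-cut edges: Bus1→Bus2 (4), Bus4→City (2), Sub4→City (12); capacity 4 + 2 + 12 = 18.

18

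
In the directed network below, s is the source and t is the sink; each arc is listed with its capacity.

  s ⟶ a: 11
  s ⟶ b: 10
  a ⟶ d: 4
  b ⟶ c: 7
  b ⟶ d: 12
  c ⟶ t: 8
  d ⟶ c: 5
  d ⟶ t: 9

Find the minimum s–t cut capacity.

Augment s→a→d→t: bottleneck 4, flow now 4.
Augment s→b→c→t: bottleneck 7, flow now 11.
Augment s→b→d→t: bottleneck 3, flow now 14.
No augmenting path remains; maximum flow = 14.
By max-flow min-cut, the minimum cut capacity equals the max flow.
In the residual graph, reachable from s: {s, a}.
Min-cut edges: s→b (10), a→d (4); capacity 10 + 4 = 14.

14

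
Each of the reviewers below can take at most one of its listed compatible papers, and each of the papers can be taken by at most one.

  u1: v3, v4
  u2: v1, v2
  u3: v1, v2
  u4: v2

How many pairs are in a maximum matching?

Unit-capacity flow: source→left, listed edges, right→sink; max matching = max flow.
Augmenting path u1→v3 (+1); matched 1.
Augmenting path u2→v1 (+1); matched 2.
Augmenting path u3→v2 (+1); matched 3.
No augmenting path remains; maximum matching = 3.
König certificate: {u1, v1, v2} is a vertex cover of size 3 (every listed pair touches it), so no matching can be larger.

3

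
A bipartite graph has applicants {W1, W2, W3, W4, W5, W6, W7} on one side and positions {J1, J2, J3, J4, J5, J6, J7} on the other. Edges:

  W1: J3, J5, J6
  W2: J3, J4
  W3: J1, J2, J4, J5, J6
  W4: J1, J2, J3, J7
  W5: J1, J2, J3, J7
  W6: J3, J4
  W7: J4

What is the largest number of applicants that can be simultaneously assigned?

Unit-capacity flow: source→left, listed edges, right→sink; max matching = max flow.
Augmenting path W1→J3 (+1); matched 1.
Augmenting path W2→J4 (+1); matched 2.
Augmenting path W3→J1 (+1); matched 3.
Augmenting path W4→J2 (+1); matched 4.
Augmenting path W5→J7 (+1); matched 5.
Augmenting path W6→J3→W1→J5 (+1); matched 6.
No augmenting path remains; maximum matching = 6.
König certificate: {W1, W3, W4, W5, J3, J4} is a vertex cover of size 6 (every listed pair touches it), so no matching can be larger.

6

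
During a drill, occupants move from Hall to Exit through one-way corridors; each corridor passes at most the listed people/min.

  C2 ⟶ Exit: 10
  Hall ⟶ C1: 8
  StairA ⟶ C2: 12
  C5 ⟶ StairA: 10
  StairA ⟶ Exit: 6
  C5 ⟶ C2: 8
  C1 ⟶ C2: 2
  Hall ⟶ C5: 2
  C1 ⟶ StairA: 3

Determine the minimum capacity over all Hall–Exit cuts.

Augment Hall→C5→C2→Exit: bottleneck 2, flow now 2.
Augment Hall→C1→C2→Exit: bottleneck 2, flow now 4.
Augment Hall→C1→StairA→Exit: bottleneck 3, flow now 7.
No augmenting path remains; maximum flow = 7.
By max-flow min-cut, the minimum cut capacity equals the max flow.
In the residual graph, reachable from Hall: {Hall, C1}.
Min-cut edges: Hall→C5 (2), C1→C2 (2), C1→StairA (3); capacity 2 + 2 + 3 = 7.

7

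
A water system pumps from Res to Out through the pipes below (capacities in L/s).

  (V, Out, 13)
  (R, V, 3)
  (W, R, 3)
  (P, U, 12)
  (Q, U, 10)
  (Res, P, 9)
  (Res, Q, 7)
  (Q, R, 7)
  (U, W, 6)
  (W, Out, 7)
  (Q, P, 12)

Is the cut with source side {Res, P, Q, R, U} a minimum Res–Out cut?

Yes — it is a minimum cut (capacity 9).

Given cut capacity: 3 + 6 = 9.
Augment Res→P→U→W→Out: bottleneck 6, flow now 6.
Augment Res→Q→R→V→Out: bottleneck 3, flow now 9.
No augmenting path remains; maximum flow = 9.
Cut capacity 9 equals the max flow, so it is a minimum cut.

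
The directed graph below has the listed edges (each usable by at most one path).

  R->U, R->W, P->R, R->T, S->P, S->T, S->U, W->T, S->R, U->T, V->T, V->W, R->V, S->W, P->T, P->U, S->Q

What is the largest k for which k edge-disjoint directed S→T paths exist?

5

Assign every edge capacity 1; by Menger, the answer equals the max flow.
Path S→T (+1); total 1.
Path S→P→T (+1); total 2.
Path S→R→T (+1); total 3.
Path S→U→T (+1); total 4.
Path S→W→T (+1); total 5.
No residual S→T path; max flow = 5.
Certifying cut of size 5: {S→P, S→R, S→T, S→U, S→W}.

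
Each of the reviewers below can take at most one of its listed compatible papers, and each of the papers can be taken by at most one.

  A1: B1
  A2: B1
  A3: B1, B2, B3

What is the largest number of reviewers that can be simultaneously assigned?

Unit-capacity flow: source→left, listed edges, right→sink; max matching = max flow.
Augmenting path A1→B1 (+1); matched 1.
Augmenting path A3→B2 (+1); matched 2.
No augmenting path remains; maximum matching = 2.
König certificate: {A3, B1} is a vertex cover of size 2 (every listed pair touches it), so no matching can be larger.

2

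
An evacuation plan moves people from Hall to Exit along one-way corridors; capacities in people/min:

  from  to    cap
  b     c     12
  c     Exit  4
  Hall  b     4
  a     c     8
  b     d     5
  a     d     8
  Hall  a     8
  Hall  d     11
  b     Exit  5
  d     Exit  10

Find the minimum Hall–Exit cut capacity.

Augment Hall→b→Exit: bottleneck 4, flow now 4.
Augment Hall→d→Exit: bottleneck 10, flow now 14.
Augment Hall→a→c→Exit: bottleneck 4, flow now 18.
No augmenting path remains; maximum flow = 18.
By max-flow min-cut, the minimum cut capacity equals the max flow.
In the residual graph, reachable from Hall: {Hall, a, c, d}.
Min-cut edges: Hall→b (4), c→Exit (4), d→Exit (10); capacity 4 + 4 + 10 = 18.

18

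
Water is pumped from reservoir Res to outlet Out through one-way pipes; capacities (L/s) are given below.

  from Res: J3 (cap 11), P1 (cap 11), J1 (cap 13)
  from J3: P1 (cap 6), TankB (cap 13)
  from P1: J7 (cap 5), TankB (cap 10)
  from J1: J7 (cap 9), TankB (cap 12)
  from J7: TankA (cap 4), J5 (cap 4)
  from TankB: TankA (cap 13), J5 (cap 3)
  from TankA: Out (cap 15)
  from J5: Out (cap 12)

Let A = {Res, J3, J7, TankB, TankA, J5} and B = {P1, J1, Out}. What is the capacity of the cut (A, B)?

57

Edges leaving {Res, J3, J7, TankB, TankA, J5}: Res→P1 (11), Res→J1 (13), J3→P1 (6), TankA→Out (15), J5→Out (12).
Cut capacity = 11 + 13 + 6 + 15 + 12 = 57.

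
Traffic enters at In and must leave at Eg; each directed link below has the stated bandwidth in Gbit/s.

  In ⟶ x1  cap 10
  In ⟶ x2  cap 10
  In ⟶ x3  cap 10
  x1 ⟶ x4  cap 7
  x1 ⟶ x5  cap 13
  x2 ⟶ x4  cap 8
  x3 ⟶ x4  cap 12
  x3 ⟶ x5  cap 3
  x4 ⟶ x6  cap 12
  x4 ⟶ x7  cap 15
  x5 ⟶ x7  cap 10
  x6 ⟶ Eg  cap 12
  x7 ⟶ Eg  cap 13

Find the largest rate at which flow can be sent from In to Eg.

25

Augment In→x1→x4→x6→Eg: bottleneck 7, flow now 7.
Augment In→x1→x5→x7→Eg: bottleneck 3, flow now 10.
Augment In→x2→x4→x6→Eg: bottleneck 5, flow now 15.
Augment In→x2→x4→x7→Eg: bottleneck 3, flow now 18.
Augment In→x3→x4→x7→Eg: bottleneck 7, flow now 25.
No augmenting path remains; maximum flow = 25.
In the residual graph, reachable from In: {In, x1, x2, x3, x4, x5, x7}.
Min-cut edges: x4→x6 (12), x7→Eg (13); capacity 12 + 13 = 25.
This cut is saturated, so no flow can exceed 25.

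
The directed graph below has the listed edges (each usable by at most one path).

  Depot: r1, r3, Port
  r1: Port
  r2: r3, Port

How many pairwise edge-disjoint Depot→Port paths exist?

Assign every edge capacity 1; by Menger, the answer equals the max flow.
Path Depot→Port (+1); total 1.
Path Depot→r1→Port (+1); total 2.
No residual Depot→Port path; max flow = 2.
Certifying cut of size 2: {Depot→Port, Depot→r1}.

2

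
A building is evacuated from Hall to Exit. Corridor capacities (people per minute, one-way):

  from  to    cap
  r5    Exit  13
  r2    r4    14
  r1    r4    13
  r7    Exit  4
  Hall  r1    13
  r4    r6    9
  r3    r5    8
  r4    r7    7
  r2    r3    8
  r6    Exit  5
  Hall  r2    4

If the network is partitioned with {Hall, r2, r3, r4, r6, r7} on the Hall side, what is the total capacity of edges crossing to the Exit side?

30

Edges leaving {Hall, r2, r3, r4, r6, r7}: Hall→r1 (13), r3→r5 (8), r6→Exit (5), r7→Exit (4).
Cut capacity = 13 + 8 + 5 + 4 = 30.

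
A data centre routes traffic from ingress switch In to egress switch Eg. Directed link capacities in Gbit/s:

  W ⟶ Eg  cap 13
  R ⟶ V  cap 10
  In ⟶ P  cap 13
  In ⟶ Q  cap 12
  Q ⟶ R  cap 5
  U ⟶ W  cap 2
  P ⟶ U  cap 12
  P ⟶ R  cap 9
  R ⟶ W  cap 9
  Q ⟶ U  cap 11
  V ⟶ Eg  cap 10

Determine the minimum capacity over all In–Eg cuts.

Augment In→P→R→V→Eg: bottleneck 9, flow now 9.
Augment In→P→U→W→Eg: bottleneck 2, flow now 11.
Augment In→Q→R→V→Eg: bottleneck 1, flow now 12.
Augment In→Q→R→W→Eg: bottleneck 4, flow now 16.
No augmenting path remains; maximum flow = 16.
By max-flow min-cut, the minimum cut capacity equals the max flow.
In the residual graph, reachable from In: {In, P, Q, U}.
Min-cut edges: P→R (9), Q→R (5), U→W (2); capacity 9 + 5 + 2 = 16.

16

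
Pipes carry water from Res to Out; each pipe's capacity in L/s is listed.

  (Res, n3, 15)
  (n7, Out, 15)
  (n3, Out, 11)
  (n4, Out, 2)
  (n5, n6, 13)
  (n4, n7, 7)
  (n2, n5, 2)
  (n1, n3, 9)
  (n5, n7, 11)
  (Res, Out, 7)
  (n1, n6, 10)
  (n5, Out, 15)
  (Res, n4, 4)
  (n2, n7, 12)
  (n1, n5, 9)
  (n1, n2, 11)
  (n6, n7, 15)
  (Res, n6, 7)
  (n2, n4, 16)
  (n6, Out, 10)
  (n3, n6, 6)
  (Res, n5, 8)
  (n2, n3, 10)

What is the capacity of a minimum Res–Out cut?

41

Augment Res→Out: bottleneck 7, flow now 7.
Augment Res→n3→Out: bottleneck 11, flow now 18.
Augment Res→n4→Out: bottleneck 2, flow now 20.
Augment Res→n5→Out: bottleneck 8, flow now 28.
Augment Res→n6→Out: bottleneck 7, flow now 35.
Augment Res→n3→n6→Out: bottleneck 3, flow now 38.
Augment Res→n4→n7→Out: bottleneck 2, flow now 40.
Augment Res→n3→n6→n7→Out: bottleneck 1, flow now 41.
No augmenting path remains; maximum flow = 41.
By max-flow min-cut, the minimum cut capacity equals the max flow.
In the residual graph, reachable from Res: {Res}.
Min-cut edges: Res→n3 (15), Res→n4 (4), Res→n5 (8), Res→n6 (7), Res→Out (7); capacity 15 + 4 + 8 + 7 + 7 = 41.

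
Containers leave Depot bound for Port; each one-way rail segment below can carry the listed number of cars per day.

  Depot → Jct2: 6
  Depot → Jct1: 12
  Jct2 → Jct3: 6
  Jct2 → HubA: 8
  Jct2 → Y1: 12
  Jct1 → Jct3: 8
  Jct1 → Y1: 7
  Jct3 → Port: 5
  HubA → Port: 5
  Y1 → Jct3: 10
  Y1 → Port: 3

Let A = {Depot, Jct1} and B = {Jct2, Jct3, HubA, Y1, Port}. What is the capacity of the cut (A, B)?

21

Edges leaving {Depot, Jct1}: Depot→Jct2 (6), Jct1→Jct3 (8), Jct1→Y1 (7).
Cut capacity = 6 + 8 + 7 = 21.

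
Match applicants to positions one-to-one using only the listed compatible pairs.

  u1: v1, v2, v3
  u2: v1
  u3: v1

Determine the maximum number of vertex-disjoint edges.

Unit-capacity flow: source→left, listed edges, right→sink; max matching = max flow.
Augmenting path u1→v1 (+1); matched 1.
Augmenting path u2→v1→u1→v2 (+1); matched 2.
No augmenting path remains; maximum matching = 2.
König certificate: {u1, v1} is a vertex cover of size 2 (every listed pair touches it), so no matching can be larger.

2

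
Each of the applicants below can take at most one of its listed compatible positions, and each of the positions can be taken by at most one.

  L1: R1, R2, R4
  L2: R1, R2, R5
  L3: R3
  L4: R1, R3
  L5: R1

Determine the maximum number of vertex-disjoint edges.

4

Unit-capacity flow: source→left, listed edges, right→sink; max matching = max flow.
Augmenting path L1→R1 (+1); matched 1.
Augmenting path L2→R2 (+1); matched 2.
Augmenting path L3→R3 (+1); matched 3.
Augmenting path L4→R1→L1→R4 (+1); matched 4.
No augmenting path remains; maximum matching = 4.
König certificate: {L1, L2, R1, R3} is a vertex cover of size 4 (every listed pair touches it), so no matching can be larger.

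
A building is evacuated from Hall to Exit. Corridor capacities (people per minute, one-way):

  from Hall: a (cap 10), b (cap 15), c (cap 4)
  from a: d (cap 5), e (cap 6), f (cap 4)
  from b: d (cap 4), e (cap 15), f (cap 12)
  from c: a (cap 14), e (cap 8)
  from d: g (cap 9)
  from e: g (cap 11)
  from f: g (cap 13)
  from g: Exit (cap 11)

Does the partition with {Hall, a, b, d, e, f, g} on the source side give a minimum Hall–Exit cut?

No — its capacity is 15, but the minimum cut has capacity 11.

Given cut capacity: 4 + 11 = 15.
Augment Hall→a→d→g→Exit: bottleneck 5, flow now 5.
Augment Hall→a→e→g→Exit: bottleneck 5, flow now 10.
Augment Hall→b→d→g→Exit: bottleneck 1, flow now 11.
No augmenting path remains; maximum flow = 11.
In the residual graph, reachable from Hall: {Hall, a, b, c, d, e, f, g}.
Min-cut edges: g→Exit (11); capacity 11 = 11.
Cut capacity 15 exceeds the max flow 11, so it is not minimum.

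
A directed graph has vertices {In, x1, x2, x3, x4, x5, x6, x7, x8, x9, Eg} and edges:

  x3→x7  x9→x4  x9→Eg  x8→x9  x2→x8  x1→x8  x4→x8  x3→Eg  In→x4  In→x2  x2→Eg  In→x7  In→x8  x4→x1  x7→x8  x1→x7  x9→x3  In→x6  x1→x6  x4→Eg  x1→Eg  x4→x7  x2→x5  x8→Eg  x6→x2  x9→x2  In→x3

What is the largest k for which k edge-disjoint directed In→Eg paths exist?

5

Assign every edge capacity 1; by Menger, the answer equals the max flow.
Path In→x2→Eg (+1); total 1.
Path In→x3→Eg (+1); total 2.
Path In→x4→Eg (+1); total 3.
Path In→x8→Eg (+1); total 4.
Path In→x7→x8→x9→Eg (+1); total 5.
No residual In→Eg path; max flow = 5.
Certifying cut of size 5: {In→x3, In→x4, x2→Eg, x8→Eg, x8→x9}.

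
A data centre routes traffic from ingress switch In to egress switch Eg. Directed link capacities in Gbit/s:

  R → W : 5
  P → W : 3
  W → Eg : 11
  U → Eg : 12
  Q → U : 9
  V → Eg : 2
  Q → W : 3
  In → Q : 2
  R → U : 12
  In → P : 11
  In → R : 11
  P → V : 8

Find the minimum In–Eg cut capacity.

Augment In→P→V→Eg: bottleneck 2, flow now 2.
Augment In→P→W→Eg: bottleneck 3, flow now 5.
Augment In→Q→U→Eg: bottleneck 2, flow now 7.
Augment In→R→U→Eg: bottleneck 10, flow now 17.
Augment In→R→W→Eg: bottleneck 1, flow now 18.
No augmenting path remains; maximum flow = 18.
By max-flow min-cut, the minimum cut capacity equals the max flow.
In the residual graph, reachable from In: {In, P, V}.
Min-cut edges: In→Q (2), In→R (11), P→W (3), V→Eg (2); capacity 2 + 11 + 3 + 2 = 18.

18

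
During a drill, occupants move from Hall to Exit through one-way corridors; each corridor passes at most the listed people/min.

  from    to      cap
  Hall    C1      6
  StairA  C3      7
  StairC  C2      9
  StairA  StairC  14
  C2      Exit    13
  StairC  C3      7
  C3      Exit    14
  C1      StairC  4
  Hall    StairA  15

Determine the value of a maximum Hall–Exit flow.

19

Augment Hall→StairA→C3→Exit: bottleneck 7, flow now 7.
Augment Hall→StairA→StairC→C3→Exit: bottleneck 7, flow now 14.
Augment Hall→StairA→StairC→C2→Exit: bottleneck 1, flow now 15.
Augment Hall→C1→StairC→C2→Exit: bottleneck 4, flow now 19.
No augmenting path remains; maximum flow = 19.
In the residual graph, reachable from Hall: {Hall, C1}.
Min-cut edges: Hall→StairA (15), C1→StairC (4); capacity 15 + 4 = 19.
This cut is saturated, so no flow can exceed 19.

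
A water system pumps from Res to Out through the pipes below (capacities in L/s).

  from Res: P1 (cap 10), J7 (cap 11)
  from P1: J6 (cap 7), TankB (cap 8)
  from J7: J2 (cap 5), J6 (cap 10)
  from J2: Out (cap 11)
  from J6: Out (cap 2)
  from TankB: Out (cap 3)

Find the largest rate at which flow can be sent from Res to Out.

10

Augment Res→P1→J6→Out: bottleneck 2, flow now 2.
Augment Res→P1→TankB→Out: bottleneck 3, flow now 5.
Augment Res→J7→J2→Out: bottleneck 5, flow now 10.
No augmenting path remains; maximum flow = 10.
In the residual graph, reachable from Res: {Res, P1, J7, J6, TankB}.
Min-cut edges: J7→J2 (5), J6→Out (2), TankB→Out (3); capacity 5 + 2 + 3 = 10.
This cut is saturated, so no flow can exceed 10.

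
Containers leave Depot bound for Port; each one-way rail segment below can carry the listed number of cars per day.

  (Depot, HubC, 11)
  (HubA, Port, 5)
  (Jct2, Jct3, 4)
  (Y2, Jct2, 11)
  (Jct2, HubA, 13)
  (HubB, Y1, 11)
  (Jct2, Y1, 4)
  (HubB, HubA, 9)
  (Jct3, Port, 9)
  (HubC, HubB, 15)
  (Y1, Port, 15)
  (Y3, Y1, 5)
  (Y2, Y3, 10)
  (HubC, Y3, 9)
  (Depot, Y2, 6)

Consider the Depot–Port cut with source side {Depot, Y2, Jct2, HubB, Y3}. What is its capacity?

Edges leaving {Depot, Y2, Jct2, HubB, Y3}: Depot→HubC (11), Jct2→Jct3 (4), Jct2→HubA (13), Jct2→Y1 (4), HubB→HubA (9), HubB→Y1 (11), Y3→Y1 (5).
Cut capacity = 11 + 4 + 13 + 4 + 9 + 11 + 5 = 57.

57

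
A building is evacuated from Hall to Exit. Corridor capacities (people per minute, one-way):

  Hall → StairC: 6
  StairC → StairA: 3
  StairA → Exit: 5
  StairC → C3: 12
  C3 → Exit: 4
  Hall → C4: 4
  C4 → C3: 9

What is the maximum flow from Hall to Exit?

7

Augment Hall→StairC→StairA→Exit: bottleneck 3, flow now 3.
Augment Hall→StairC→C3→Exit: bottleneck 3, flow now 6.
Augment Hall→C4→C3→Exit: bottleneck 1, flow now 7.
No augmenting path remains; maximum flow = 7.
In the residual graph, reachable from Hall: {Hall, StairC, C4, C3}.
Min-cut edges: StairC→StairA (3), C3→Exit (4); capacity 3 + 4 = 7.
This cut is saturated, so no flow can exceed 7.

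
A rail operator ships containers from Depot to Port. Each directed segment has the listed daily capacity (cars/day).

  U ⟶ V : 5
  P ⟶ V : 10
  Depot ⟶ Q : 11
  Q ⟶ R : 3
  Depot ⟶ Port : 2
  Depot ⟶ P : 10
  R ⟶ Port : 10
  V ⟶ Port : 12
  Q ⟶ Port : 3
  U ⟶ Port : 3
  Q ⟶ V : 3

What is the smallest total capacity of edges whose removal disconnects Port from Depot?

Augment Depot→Port: bottleneck 2, flow now 2.
Augment Depot→Q→Port: bottleneck 3, flow now 5.
Augment Depot→P→V→Port: bottleneck 10, flow now 15.
Augment Depot→Q→R→Port: bottleneck 3, flow now 18.
Augment Depot→Q→V→Port: bottleneck 2, flow now 20.
No augmenting path remains; maximum flow = 20.
By max-flow min-cut, the minimum cut capacity equals the max flow.
In the residual graph, reachable from Depot: {Depot, P, Q, V}.
Min-cut edges: Depot→Port (2), Q→R (3), Q→Port (3), V→Port (12); capacity 2 + 3 + 3 + 12 = 20.

20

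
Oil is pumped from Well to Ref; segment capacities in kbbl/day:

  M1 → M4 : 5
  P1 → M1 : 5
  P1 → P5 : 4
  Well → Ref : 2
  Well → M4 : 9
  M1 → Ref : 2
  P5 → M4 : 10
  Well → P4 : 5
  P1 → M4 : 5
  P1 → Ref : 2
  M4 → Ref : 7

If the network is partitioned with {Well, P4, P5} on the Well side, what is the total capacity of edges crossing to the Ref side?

Edges leaving {Well, P4, P5}: Well→M4 (9), Well→Ref (2), P5→M4 (10).
Cut capacity = 9 + 2 + 10 = 21.

21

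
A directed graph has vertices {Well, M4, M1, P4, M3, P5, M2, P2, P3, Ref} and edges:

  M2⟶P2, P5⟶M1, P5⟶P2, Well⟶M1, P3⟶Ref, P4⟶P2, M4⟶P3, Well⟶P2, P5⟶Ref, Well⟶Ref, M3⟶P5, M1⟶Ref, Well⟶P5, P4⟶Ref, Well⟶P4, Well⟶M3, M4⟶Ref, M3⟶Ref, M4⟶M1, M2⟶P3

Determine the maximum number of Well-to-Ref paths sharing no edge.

5

Assign every edge capacity 1; by Menger, the answer equals the max flow.
Path Well→Ref (+1); total 1.
Path Well→M1→Ref (+1); total 2.
Path Well→P4→Ref (+1); total 3.
Path Well→M3→Ref (+1); total 4.
Path Well→P5→Ref (+1); total 5.
No residual Well→Ref path; max flow = 5.
Certifying cut of size 5: {Well→M1, Well→M3, Well→P4, Well→P5, Well→Ref}.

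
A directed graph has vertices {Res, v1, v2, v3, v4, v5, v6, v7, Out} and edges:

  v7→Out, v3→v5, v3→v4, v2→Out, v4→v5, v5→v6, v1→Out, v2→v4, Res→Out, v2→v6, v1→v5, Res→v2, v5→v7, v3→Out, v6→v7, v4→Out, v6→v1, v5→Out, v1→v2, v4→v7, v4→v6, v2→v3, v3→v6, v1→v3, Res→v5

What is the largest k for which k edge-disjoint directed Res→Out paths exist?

3

Assign every edge capacity 1; by Menger, the answer equals the max flow.
Path Res→Out (+1); total 1.
Path Res→v2→Out (+1); total 2.
Path Res→v5→Out (+1); total 3.
No residual Res→Out path; max flow = 3.
Certifying cut of size 3: {Res→Out, Res→v2, Res→v5}.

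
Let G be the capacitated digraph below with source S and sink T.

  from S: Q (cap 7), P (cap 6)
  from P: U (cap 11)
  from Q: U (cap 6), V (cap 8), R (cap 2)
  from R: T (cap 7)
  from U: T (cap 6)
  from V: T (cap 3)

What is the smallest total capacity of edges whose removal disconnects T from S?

11

Augment S→P→U→T: bottleneck 6, flow now 6.
Augment S→Q→R→T: bottleneck 2, flow now 8.
Augment S→Q→V→T: bottleneck 3, flow now 11.
No augmenting path remains; maximum flow = 11.
By max-flow min-cut, the minimum cut capacity equals the max flow.
In the residual graph, reachable from S: {S, P, Q, U, V}.
Min-cut edges: Q→R (2), U→T (6), V→T (3); capacity 2 + 6 + 3 = 11.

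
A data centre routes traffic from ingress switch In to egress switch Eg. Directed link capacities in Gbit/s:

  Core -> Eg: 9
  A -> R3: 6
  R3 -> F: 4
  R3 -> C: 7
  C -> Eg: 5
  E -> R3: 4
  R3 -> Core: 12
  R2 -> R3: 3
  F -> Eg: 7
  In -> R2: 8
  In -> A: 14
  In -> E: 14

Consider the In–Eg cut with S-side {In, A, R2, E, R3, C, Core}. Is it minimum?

Given cut capacity: 4 + 5 + 9 = 18.
Augment In→A→R3→C→Eg: bottleneck 5, flow now 5.
Augment In→A→R3→Core→Eg: bottleneck 1, flow now 6.
Augment In→R2→R3→Core→Eg: bottleneck 3, flow now 9.
Augment In→E→R3→Core→Eg: bottleneck 4, flow now 13.
No augmenting path remains; maximum flow = 13.
In the residual graph, reachable from In: {In, A, R2, E}.
Min-cut edges: A→R3 (6), R2→R3 (3), E→R3 (4); capacity 6 + 3 + 4 = 13.
Cut capacity 18 exceeds the max flow 13, so it is not minimum.

No — its capacity is 18, but the minimum cut has capacity 13.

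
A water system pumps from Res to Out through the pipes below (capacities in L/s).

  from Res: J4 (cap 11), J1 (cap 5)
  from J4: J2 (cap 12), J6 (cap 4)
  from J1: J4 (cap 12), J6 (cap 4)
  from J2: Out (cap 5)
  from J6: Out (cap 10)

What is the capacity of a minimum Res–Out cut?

13

Augment Res→J4→J2→Out: bottleneck 5, flow now 5.
Augment Res→J4→J6→Out: bottleneck 4, flow now 9.
Augment Res→J1→J6→Out: bottleneck 4, flow now 13.
No augmenting path remains; maximum flow = 13.
By max-flow min-cut, the minimum cut capacity equals the max flow.
In the residual graph, reachable from Res: {Res, J4, J1, J2}.
Min-cut edges: J4→J6 (4), J1→J6 (4), J2→Out (5); capacity 4 + 4 + 5 = 13.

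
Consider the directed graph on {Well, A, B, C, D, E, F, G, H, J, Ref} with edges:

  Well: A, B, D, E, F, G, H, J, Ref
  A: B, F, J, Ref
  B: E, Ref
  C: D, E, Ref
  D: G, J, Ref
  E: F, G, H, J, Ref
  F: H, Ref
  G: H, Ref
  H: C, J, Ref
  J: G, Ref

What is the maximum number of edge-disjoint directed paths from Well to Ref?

9

Assign every edge capacity 1; by Menger, the answer equals the max flow.
Path Well→Ref (+1); total 1.
Path Well→A→Ref (+1); total 2.
Path Well→B→Ref (+1); total 3.
Path Well→D→Ref (+1); total 4.
Path Well→E→Ref (+1); total 5.
Path Well→F→Ref (+1); total 6.
Path Well→G→Ref (+1); total 7.
Path Well→H→Ref (+1); total 8.
Path Well→J→Ref (+1); total 9.
No residual Well→Ref path; max flow = 9.
Certifying cut of size 9: {Well→A, Well→B, Well→D, Well→E, Well→F, Well→G, Well→H, Well→J, Well→Ref}.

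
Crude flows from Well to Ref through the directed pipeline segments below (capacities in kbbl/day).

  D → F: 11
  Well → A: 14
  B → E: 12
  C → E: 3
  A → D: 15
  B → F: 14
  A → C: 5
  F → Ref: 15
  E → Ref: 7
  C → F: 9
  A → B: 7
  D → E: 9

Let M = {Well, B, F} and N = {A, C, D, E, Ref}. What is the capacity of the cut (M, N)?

41

Edges leaving {Well, B, F}: Well→A (14), B→E (12), F→Ref (15).
Cut capacity = 14 + 12 + 15 = 41.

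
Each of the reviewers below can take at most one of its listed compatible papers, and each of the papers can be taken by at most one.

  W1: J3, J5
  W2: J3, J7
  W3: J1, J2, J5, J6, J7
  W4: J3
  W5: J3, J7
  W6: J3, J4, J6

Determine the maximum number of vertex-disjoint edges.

Unit-capacity flow: source→left, listed edges, right→sink; max matching = max flow.
Augmenting path W1→J3 (+1); matched 1.
Augmenting path W2→J7 (+1); matched 2.
Augmenting path W3→J1 (+1); matched 3.
Augmenting path W6→J4 (+1); matched 4.
Augmenting path W4→J3→W1→J5 (+1); matched 5.
No augmenting path remains; maximum matching = 5.
König certificate: {W1, W3, W6, J3, J7} is a vertex cover of size 5 (every listed pair touches it), so no matching can be larger.

5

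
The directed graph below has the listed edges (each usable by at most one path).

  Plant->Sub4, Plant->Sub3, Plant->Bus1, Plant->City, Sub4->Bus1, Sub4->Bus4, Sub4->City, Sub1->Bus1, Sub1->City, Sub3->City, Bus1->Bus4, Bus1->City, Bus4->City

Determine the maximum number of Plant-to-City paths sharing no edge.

4

Assign every edge capacity 1; by Menger, the answer equals the max flow.
Path Plant→City (+1); total 1.
Path Plant→Sub4→City (+1); total 2.
Path Plant→Sub3→City (+1); total 3.
Path Plant→Bus1→City (+1); total 4.
No residual Plant→City path; max flow = 4.
Certifying cut of size 4: {Plant→Bus1, Plant→City, Plant→Sub3, Plant→Sub4}.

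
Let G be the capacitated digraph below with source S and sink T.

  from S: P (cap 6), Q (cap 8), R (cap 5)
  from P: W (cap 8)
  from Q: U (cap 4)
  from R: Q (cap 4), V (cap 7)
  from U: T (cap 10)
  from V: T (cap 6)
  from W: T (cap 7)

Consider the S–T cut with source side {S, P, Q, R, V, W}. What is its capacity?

Edges leaving {S, P, Q, R, V, W}: Q→U (4), V→T (6), W→T (7).
Cut capacity = 4 + 6 + 7 = 17.

17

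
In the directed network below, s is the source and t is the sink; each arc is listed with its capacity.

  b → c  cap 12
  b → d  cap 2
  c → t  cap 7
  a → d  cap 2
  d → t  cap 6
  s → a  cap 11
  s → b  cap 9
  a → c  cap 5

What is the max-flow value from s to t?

11

Augment s→a→c→t: bottleneck 5, flow now 5.
Augment s→a→d→t: bottleneck 2, flow now 7.
Augment s→b→c→t: bottleneck 2, flow now 9.
Augment s→b→d→t: bottleneck 2, flow now 11.
No augmenting path remains; maximum flow = 11.
In the residual graph, reachable from s: {s, a, b, c}.
Min-cut edges: a→d (2), b→d (2), c→t (7); capacity 2 + 2 + 7 = 11.
This cut is saturated, so no flow can exceed 11.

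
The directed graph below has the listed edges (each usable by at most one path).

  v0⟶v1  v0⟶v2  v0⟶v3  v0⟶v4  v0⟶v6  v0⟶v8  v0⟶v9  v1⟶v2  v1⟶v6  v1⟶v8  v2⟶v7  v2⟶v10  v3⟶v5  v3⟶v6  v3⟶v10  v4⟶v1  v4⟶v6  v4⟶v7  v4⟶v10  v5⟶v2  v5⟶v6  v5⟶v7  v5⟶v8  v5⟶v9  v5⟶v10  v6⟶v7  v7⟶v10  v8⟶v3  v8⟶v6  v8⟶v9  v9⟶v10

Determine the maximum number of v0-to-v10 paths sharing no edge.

Assign every edge capacity 1; by Menger, the answer equals the max flow.
Path v0→v2→v10 (+1); total 1.
Path v0→v3→v10 (+1); total 2.
Path v0→v4→v10 (+1); total 3.
Path v0→v9→v10 (+1); total 4.
Path v0→v6→v7→v10 (+1); total 5.
Path v0→v8→v3→v5→v10 (+1); total 6.
No residual v0→v10 path; max flow = 6.
Certifying cut of size 6: {v0→v3, v0→v4, v2→v10, v7→v10, v8→v3, v9→v10}.

6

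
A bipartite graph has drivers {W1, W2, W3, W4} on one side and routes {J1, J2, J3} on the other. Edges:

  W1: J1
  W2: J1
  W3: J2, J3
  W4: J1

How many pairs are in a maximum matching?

2

Unit-capacity flow: source→left, listed edges, right→sink; max matching = max flow.
Augmenting path W1→J1 (+1); matched 1.
Augmenting path W3→J2 (+1); matched 2.
No augmenting path remains; maximum matching = 2.
König certificate: {W3, J1} is a vertex cover of size 2 (every listed pair touches it), so no matching can be larger.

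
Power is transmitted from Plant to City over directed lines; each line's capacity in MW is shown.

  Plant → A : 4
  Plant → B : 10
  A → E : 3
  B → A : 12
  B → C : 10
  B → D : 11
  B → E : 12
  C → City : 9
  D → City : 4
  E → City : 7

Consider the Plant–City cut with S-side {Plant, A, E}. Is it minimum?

No — its capacity is 17, but the minimum cut has capacity 13.

Given cut capacity: 10 + 7 = 17.
Augment Plant→A→E→City: bottleneck 3, flow now 3.
Augment Plant→B→C→City: bottleneck 9, flow now 12.
Augment Plant→B→D→City: bottleneck 1, flow now 13.
No augmenting path remains; maximum flow = 13.
In the residual graph, reachable from Plant: {Plant, A}.
Min-cut edges: Plant→B (10), A→E (3); capacity 10 + 3 = 13.
Cut capacity 17 exceeds the max flow 13, so it is not minimum.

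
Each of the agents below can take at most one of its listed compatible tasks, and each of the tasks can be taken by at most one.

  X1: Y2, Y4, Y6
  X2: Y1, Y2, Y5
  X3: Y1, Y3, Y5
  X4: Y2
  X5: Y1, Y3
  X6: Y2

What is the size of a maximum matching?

Unit-capacity flow: source→left, listed edges, right→sink; max matching = max flow.
Augmenting path X1→Y2 (+1); matched 1.
Augmenting path X2→Y1 (+1); matched 2.
Augmenting path X3→Y3 (+1); matched 3.
Augmenting path X4→Y2→X1→Y4 (+1); matched 4.
Augmenting path X5→Y1→X2→Y5 (+1); matched 5.
No augmenting path remains; maximum matching = 5.
König certificate: {X1, X2, X3, X5, Y2} is a vertex cover of size 5 (every listed pair touches it), so no matching can be larger.

5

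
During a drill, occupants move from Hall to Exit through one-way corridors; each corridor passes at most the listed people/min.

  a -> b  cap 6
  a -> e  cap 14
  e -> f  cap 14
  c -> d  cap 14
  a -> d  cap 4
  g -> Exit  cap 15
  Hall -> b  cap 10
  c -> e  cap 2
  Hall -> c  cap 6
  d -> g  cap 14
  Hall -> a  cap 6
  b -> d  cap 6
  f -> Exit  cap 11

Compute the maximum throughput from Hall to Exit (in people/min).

18

Augment Hall→a→d→g→Exit: bottleneck 4, flow now 4.
Augment Hall→a→e→f→Exit: bottleneck 2, flow now 6.
Augment Hall→b→d→g→Exit: bottleneck 6, flow now 12.
Augment Hall→c→d→g→Exit: bottleneck 4, flow now 16.
Augment Hall→c→e→f→Exit: bottleneck 2, flow now 18.
No augmenting path remains; maximum flow = 18.
In the residual graph, reachable from Hall: {Hall, b}.
Min-cut edges: Hall→a (6), Hall→c (6), b→d (6); capacity 6 + 6 + 6 = 18.
This cut is saturated, so no flow can exceed 18.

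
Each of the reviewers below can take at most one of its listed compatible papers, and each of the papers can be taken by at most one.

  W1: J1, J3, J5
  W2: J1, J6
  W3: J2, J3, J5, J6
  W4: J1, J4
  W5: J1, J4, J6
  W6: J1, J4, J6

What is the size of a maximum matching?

5

Unit-capacity flow: source→left, listed edges, right→sink; max matching = max flow.
Augmenting path W1→J1 (+1); matched 1.
Augmenting path W2→J6 (+1); matched 2.
Augmenting path W3→J2 (+1); matched 3.
Augmenting path W4→J4 (+1); matched 4.
Augmenting path W5→J1→W1→J3 (+1); matched 5.
No augmenting path remains; maximum matching = 5.
König certificate: {W1, W3, J1, J4, J6} is a vertex cover of size 5 (every listed pair touches it), so no matching can be larger.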